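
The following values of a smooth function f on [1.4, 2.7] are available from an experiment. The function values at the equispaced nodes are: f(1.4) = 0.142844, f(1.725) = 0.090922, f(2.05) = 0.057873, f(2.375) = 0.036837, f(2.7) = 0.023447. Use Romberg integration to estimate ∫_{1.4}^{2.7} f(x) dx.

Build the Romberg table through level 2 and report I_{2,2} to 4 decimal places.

I_{0,0} (trapezoid, 1 panel, h=1.3000): 0.108089
I_{1,0} (trapezoid, 2 panels, h=0.6500): 0.091662
I_{2,0} (trapezoid, 4 panels, h=0.3250): 0.087353
I_{1,1} = 0.091662 + (0.091662 − 0.108089)/3 = 0.086186
I_{2,1} = 0.087353 + (0.087353 − 0.091662)/3 = 0.085917
I_{2,2} = 0.085917 + (0.085917 − 0.086186)/15 = 0.085899

0.0859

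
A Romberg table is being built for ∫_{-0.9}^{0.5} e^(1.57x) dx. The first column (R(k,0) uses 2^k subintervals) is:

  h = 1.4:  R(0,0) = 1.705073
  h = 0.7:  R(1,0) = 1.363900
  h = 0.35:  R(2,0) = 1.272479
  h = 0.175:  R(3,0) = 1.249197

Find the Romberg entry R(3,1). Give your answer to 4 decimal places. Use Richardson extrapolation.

R(3,1) = 1.249197 + (1.249197 − 1.272479)/3 = 1.241436

1.2414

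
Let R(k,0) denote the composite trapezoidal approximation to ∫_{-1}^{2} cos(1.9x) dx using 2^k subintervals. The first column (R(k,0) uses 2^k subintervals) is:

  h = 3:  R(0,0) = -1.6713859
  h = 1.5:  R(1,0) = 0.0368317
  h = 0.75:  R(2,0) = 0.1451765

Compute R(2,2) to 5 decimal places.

Richardson extrapolation on the trapezoidal column (denominator 4−1=3):
R(1,1) = 0.0368317 + (0.0368317 − (-1.6713859))/3 = 0.6062376
R(2,1) = (4·0.1451765 − 0.0368317) / 3 = 0.1812914
R(2,2) = 0.1812914 + (0.1812914 − 0.6062376)/15 = 0.1529617

0.15296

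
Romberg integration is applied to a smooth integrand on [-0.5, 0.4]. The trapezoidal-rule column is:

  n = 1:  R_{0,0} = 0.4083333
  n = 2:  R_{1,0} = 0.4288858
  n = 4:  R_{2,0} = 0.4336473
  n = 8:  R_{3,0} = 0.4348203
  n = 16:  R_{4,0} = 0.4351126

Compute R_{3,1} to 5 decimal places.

R_{3,1} = (4·0.4348203 − 0.4336473) / 3 = 0.4352113

0.43521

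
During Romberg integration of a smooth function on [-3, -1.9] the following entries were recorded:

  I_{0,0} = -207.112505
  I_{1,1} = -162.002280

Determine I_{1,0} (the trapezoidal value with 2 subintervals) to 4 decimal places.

-173.2798

From I_{1,1} = (4·I_{1,0} − I_{0,0})/3, solve for I_{1,0}:
4·I_{1,0} = 3·(-162.002280) + (-207.112505) = -693.119345
I_{1,0} = -173.279836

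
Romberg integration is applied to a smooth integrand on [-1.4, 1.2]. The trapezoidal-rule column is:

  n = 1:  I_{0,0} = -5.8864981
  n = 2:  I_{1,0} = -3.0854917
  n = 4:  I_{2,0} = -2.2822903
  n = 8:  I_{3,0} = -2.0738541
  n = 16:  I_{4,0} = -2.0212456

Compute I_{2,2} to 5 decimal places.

Richardson extrapolation on the trapezoidal column (denominator 4−1=3):
I_{1,1} = -3.0854917 + (-3.0854917 − (-5.8864981))/3 = -2.1518229
I_{2,1} = -2.2822903 + (-2.2822903 − (-3.0854917))/3 = -2.0145565
I_{2,2} = -2.0145565 + (-2.0145565 − (-2.1518229))/15 = -2.0054054
(Column j=1 coincides with Simpson's rule on the same nodes.)

-2.00541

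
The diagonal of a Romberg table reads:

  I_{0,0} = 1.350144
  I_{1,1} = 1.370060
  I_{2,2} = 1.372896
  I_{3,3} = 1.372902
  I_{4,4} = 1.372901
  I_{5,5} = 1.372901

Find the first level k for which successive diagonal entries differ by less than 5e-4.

|I_{1,1} − I_{0,0}| = 0.019916 ≥ 5e-4
|I_{2,2} − I_{1,1}| = 0.002836 ≥ 5e-4
|I_{3,3} − I_{2,2}| = 0.000006 < 5e-4

k = 3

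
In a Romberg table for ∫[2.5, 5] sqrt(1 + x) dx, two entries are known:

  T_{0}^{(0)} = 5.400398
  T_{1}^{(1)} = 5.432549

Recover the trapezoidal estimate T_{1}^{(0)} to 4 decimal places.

5.4245

From T_{1}^{(1)} = (4·T_{1}^{(0)} − T_{0}^{(0)})/3, solve for T_{1}^{(0)}:
4·T_{1}^{(0)} = 3·5.432549 + 5.400398 = 21.698045
T_{1}^{(0)} = 5.424511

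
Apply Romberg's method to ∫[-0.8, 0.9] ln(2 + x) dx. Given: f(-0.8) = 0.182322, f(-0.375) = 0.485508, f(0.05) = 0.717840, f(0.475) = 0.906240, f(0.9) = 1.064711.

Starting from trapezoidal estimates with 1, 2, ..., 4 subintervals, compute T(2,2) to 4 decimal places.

1.1688

T(0,0) (trapezoid, 1 panel, h=1.7000): 1.059978
T(1,0) (trapezoid, 2 panels, h=0.8500): 1.140153
T(2,0) (trapezoid, 4 panels, h=0.4250): 1.161569
T(1,1) = 1.140153 + (1.140153 − 1.059978)/3 = 1.166878
T(2,1) = 1.161569 + (1.161569 − 1.140153)/3 = 1.168708
T(2,2) = 1.168708 + (1.168708 − 1.166878)/15 = 1.168830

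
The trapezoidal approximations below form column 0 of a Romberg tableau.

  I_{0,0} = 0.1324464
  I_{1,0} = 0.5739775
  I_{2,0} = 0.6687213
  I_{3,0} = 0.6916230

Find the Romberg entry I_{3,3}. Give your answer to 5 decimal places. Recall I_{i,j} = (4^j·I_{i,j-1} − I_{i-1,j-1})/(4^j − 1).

0.69919

I_{1,1} = (4·0.5739775 − 0.1324464) / 3 = 0.7211545
I_{2,1} = (4·0.6687213 − 0.5739775) / 3 = 0.7003026
I_{3,1} = 0.6916230 + (0.6916230 − 0.6687213)/3 = 0.6992569
I_{2,2} = 0.7003026 + (0.7003026 − 0.7211545)/15 = 0.6989125
I_{3,2} = (16·0.6992569 − 0.7003026) / 15 = 0.6991872
I_{3,3} = 0.6991872 + (0.6991872 − 0.6989125)/63 = 0.6991916
(Column j=1 coincides with Simpson's rule on the same nodes.)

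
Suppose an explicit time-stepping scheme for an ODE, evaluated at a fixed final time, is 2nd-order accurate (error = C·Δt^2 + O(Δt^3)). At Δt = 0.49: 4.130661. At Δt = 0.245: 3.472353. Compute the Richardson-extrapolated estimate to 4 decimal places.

The leading error scales as Δt^2; refining by a factor of 2 reduces it by 2^2 = 4.
Extrapolated value = (4·A(Δt/2) − A(Δt)) / (4 − 1)
= (4·3.472353 − 4.130661) / 3
= 9.758751 / 3 = 3.252917

3.2529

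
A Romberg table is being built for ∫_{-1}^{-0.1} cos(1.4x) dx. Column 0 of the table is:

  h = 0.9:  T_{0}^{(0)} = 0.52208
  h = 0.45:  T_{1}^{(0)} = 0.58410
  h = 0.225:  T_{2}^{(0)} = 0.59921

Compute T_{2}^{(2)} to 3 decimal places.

Richardson extrapolation on the trapezoidal column (denominator 4−1=3):
T_{1}^{(1)} = 0.58410 + (0.58410 − 0.52208)/3 = 0.60477
T_{2}^{(1)} = 0.59921 + (0.59921 − 0.58410)/3 = 0.60425
T_{2}^{(2)} = (16·0.60425 − 0.60477) / 15 = 0.60422
(Column j=1 coincides with Simpson's rule on the same nodes.)

0.604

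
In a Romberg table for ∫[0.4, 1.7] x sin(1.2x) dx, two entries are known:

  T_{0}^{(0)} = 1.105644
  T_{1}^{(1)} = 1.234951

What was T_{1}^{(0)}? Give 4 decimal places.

1.2026

From T_{1}^{(1)} = (4·T_{1}^{(0)} − T_{0}^{(0)})/3, solve for T_{1}^{(0)}:
4·T_{1}^{(0)} = 3·1.234951 + 1.105644 = 4.810497
T_{1}^{(0)} = 1.202624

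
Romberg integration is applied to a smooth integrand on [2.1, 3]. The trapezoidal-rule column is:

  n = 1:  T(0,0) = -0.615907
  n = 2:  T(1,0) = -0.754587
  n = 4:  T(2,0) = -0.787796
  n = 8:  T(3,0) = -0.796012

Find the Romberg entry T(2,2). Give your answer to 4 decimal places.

T(1,1) = (4·(-0.754587) − (-0.615907)) / 3 = -0.800814
T(2,1) = -0.787796 + (-0.787796 − (-0.754587))/3 = -0.798866
T(2,2) = (16·(-0.798866) − (-0.800814)) / 15 = -0.798736

-0.7987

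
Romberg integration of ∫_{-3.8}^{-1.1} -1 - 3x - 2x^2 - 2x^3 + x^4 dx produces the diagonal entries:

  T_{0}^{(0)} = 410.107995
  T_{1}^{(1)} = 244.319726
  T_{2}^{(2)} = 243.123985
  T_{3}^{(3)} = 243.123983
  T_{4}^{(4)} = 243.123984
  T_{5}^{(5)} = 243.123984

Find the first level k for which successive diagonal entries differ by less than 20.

|T_{1}^{(1)} − T_{0}^{(0)}| = 165.788269 ≥ 20
|T_{2}^{(2)} − T_{1}^{(1)}| = 1.195741 < 20

k = 2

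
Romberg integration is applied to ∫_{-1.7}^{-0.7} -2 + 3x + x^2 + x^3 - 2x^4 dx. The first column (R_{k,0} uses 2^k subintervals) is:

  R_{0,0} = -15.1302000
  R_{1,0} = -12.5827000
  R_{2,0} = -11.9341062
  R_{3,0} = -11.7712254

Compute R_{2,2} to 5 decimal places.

R_{1,1} = (4·(-12.5827000) − (-15.1302000)) / 3 = -11.7335333
R_{2,1} = -11.9341062 + (-11.9341062 − (-12.5827000))/3 = -11.7179083
R_{2,2} = -11.7179083 + (-11.7179083 − (-11.7335333))/15 = -11.7168666

-11.71687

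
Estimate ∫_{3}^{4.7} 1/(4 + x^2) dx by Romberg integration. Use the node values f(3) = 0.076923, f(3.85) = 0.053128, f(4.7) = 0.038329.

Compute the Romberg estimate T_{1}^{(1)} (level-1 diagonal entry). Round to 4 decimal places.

0.0929

T_{0}^{(0)} (trapezoid, 1 panel, h=1.7000): 0.097964
T_{1}^{(0)} (trapezoid, 2 panels, h=0.8500): 0.094141
T_{1}^{(1)} = 0.094141 + (0.094141 − 0.097964)/3 = 0.092867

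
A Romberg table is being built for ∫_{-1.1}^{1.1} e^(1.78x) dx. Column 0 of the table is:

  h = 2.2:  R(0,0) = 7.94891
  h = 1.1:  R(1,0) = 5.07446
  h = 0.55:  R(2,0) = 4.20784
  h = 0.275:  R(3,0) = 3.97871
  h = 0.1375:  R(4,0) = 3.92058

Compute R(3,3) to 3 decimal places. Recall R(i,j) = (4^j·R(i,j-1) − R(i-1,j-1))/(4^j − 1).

3.901

Richardson extrapolation on the trapezoidal column (denominator 4−1=3):
R(1,1) = 5.07446 + (5.07446 − 7.94891)/3 = 4.11631
R(2,1) = (4·4.20784 − 5.07446) / 3 = 3.91897
R(3,1) = 3.97871 + (3.97871 − 4.20784)/3 = 3.90233
R(2,2) = 3.91897 + (3.91897 − 4.11631)/15 = 3.90581
R(3,2) = (16·3.90233 − 3.91897) / 15 = 3.90122
R(3,3) = (64·3.90122 − 3.90581) / 63 = 3.90115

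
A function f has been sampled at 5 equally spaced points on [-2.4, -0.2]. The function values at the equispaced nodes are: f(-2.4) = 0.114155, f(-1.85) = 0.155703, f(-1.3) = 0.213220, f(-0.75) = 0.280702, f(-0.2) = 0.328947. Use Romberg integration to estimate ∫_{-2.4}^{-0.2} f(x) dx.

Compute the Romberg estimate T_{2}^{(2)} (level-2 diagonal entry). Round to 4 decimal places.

0.4797

T_{0}^{(0)} (trapezoid, 1 panel, h=2.2000): 0.487412
T_{1}^{(0)} (trapezoid, 2 panels, h=1.1000): 0.478248
T_{2}^{(0)} (trapezoid, 4 panels, h=0.5500): 0.479147
T_{1}^{(1)} = 0.478248 + (0.478248 − 0.487412)/3 = 0.475193
T_{2}^{(1)} = 0.479147 + (0.479147 − 0.478248)/3 = 0.479447
T_{2}^{(2)} = 0.479447 + (0.479447 − 0.475193)/15 = 0.479731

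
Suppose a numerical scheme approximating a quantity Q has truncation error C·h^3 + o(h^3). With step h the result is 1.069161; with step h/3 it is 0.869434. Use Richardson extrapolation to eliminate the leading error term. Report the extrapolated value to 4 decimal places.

0.8618

The leading error scales as h^3; refining by a factor of 3 reduces it by 3^3 = 27.
Extrapolated value = (27·A(h/3) − A(h)) / (27 − 1)
= (27·0.869434 − 1.069161) / 26
= 22.405557 / 26 = 0.861752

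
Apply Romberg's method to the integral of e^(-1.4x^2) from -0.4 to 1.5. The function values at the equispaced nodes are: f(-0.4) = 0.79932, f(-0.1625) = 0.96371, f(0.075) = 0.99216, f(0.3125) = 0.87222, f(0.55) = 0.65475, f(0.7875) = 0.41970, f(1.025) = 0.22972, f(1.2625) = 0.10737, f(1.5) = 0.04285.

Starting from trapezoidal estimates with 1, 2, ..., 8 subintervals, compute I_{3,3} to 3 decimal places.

I_{0,0} (trapezoid, 1 panel, h=1.9000): 0.80006
I_{1,0} (trapezoid, 2 panels, h=0.9500): 1.02204
I_{2,0} (trapezoid, 4 panels, h=0.4750): 1.09141
I_{3,0} (trapezoid, 8 panels, h=0.2375): 1.10692
I_{1,1} = 1.02204 + (1.02204 − 0.80006)/3 = 1.09603
I_{2,1} = 1.09141 + (1.09141 − 1.02204)/3 = 1.11453
I_{3,1} = 1.10692 + (1.10692 − 1.09141)/3 = 1.11209
I_{2,2} = 1.11453 + (1.11453 − 1.09603)/15 = 1.11576
I_{3,2} = 1.11209 + (1.11209 − 1.11453)/15 = 1.11193
I_{3,3} = 1.11193 + (1.11193 − 1.11576)/63 = 1.11187

1.112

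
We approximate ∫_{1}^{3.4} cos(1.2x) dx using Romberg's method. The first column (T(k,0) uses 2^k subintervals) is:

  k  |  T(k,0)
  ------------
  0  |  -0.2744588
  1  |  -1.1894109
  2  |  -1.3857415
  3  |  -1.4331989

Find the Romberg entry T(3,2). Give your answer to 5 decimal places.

-1.44887

T(2,1) = (4·(-1.3857415) − (-1.1894109)) / 3 = -1.4511850
T(3,1) = -1.4331989 + (-1.4331989 − (-1.3857415))/3 = -1.4490180
T(3,2) = -1.4490180 + (-1.4490180 − (-1.4511850))/15 = -1.4488735
(Column j=1 coincides with Simpson's rule on the same nodes.)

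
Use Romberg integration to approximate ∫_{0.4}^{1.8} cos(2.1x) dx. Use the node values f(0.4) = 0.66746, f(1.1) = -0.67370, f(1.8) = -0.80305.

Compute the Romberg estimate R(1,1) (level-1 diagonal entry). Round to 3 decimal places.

R(0,0) (trapezoid, 1 panel, h=1.4000): -0.09491
R(1,0) (trapezoid, 2 panels, h=0.7000): -0.51905
R(1,1) = -0.51905 + (-0.51905 − (-0.09491))/3 = -0.66043

-0.660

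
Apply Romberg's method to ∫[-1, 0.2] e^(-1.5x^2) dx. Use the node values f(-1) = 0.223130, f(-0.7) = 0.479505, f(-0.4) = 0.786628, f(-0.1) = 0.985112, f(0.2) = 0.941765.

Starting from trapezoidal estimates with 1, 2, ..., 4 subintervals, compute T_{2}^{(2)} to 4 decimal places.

0.8595

T_{0}^{(0)} (trapezoid, 1 panel, h=1.2000): 0.698937
T_{1}^{(0)} (trapezoid, 2 panels, h=0.6000): 0.821445
T_{2}^{(0)} (trapezoid, 4 panels, h=0.3000): 0.850108
T_{1}^{(1)} = 0.821445 + (0.821445 − 0.698937)/3 = 0.862281
T_{2}^{(1)} = 0.850108 + (0.850108 − 0.821445)/3 = 0.859662
T_{2}^{(2)} = 0.859662 + (0.859662 − 0.862281)/15 = 0.859487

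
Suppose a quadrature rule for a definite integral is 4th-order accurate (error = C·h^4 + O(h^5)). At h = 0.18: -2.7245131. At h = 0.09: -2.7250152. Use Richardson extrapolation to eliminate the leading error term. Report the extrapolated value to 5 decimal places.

-2.72505

The leading error scales as h^4; refining by a factor of 2 reduces it by 2^4 = 16.
Extrapolated value = (16·A(h/2) − A(h)) / (16 − 1)
= (16·(-2.7250152) − (-2.7245131)) / 15
= -40.8757301 / 15 = -2.7250487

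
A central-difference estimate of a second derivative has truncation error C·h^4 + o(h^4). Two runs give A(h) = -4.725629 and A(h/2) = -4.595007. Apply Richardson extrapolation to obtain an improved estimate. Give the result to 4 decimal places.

Extrapolated value = (16·A(h/2) − A(h)) / (16 − 1)
= (16·(-4.595007) − (-4.725629)) / 15
= -68.794483 / 15 = -4.586299

-4.5863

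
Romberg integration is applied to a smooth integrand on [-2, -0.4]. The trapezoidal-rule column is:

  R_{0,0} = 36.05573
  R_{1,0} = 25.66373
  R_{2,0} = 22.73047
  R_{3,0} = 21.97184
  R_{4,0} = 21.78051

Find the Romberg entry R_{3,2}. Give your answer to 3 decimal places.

Richardson extrapolation on the trapezoidal column (denominator 4−1=3):
R_{2,1} = 22.73047 + (22.73047 − 25.66373)/3 = 21.75272
R_{3,1} = 21.97184 + (21.97184 − 22.73047)/3 = 21.71896
R_{3,2} = (16·21.71896 − 21.75272) / 15 = 21.71671

21.717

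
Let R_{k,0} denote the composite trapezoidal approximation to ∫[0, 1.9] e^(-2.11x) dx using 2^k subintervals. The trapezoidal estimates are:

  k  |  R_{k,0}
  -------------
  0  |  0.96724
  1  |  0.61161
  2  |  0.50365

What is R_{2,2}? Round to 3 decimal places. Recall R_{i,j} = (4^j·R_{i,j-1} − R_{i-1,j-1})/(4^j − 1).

R_{1,1} = (4·0.61161 − 0.96724) / 3 = 0.49307
R_{2,1} = 0.50365 + (0.50365 − 0.61161)/3 = 0.46766
R_{2,2} = (16·0.46766 − 0.49307) / 15 = 0.46597

0.466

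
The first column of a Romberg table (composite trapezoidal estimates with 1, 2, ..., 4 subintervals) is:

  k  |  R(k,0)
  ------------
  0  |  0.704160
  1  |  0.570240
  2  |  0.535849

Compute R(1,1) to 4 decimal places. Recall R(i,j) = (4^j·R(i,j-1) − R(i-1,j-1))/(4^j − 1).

0.5256

R(1,1) = 0.570240 + (0.570240 − 0.704160)/3 = 0.525600
(Column j=1 coincides with Simpson's rule on the same nodes.)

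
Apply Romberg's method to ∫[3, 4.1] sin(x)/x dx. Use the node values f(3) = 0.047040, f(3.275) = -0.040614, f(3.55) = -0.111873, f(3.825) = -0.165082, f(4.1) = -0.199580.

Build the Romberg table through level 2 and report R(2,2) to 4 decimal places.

R(0,0) (trapezoid, 1 panel, h=1.1000): -0.083897
R(1,0) (trapezoid, 2 panels, h=0.5500): -0.103479
R(2,0) (trapezoid, 4 panels, h=0.2750): -0.108306
R(1,1) = -0.103479 + (-0.103479 − (-0.083897))/3 = -0.110006
R(2,1) = -0.108306 + (-0.108306 − (-0.103479))/3 = -0.109915
R(2,2) = -0.109915 + (-0.109915 − (-0.110006))/15 = -0.109909

-0.1099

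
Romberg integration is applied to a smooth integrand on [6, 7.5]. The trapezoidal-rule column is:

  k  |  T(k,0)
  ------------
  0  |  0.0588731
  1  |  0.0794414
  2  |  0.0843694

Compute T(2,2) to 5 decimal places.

T(1,1) = 0.0794414 + (0.0794414 − 0.0588731)/3 = 0.0862975
T(2,1) = (4·0.0843694 − 0.0794414) / 3 = 0.0860121
T(2,2) = 0.0860121 + (0.0860121 − 0.0862975)/15 = 0.0859931

0.08599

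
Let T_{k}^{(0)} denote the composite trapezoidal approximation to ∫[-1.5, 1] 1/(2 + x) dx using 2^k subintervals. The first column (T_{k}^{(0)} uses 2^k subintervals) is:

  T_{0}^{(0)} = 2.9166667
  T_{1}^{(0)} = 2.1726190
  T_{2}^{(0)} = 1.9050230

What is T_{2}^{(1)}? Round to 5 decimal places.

1.81582

T_{2}^{(1)} = 1.9050230 + (1.9050230 − 2.1726190)/3 = 1.8158243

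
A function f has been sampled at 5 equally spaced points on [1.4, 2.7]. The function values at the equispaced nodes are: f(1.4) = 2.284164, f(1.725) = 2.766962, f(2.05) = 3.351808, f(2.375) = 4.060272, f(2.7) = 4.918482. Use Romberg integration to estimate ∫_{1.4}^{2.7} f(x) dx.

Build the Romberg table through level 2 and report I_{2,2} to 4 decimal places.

4.4649

I_{0,0} (trapezoid, 1 panel, h=1.3000): 4.681720
I_{1,0} (trapezoid, 2 panels, h=0.6500): 4.519535
I_{2,0} (trapezoid, 4 panels, h=0.3250): 4.478619
I_{1,1} = 4.519535 + (4.519535 − 4.681720)/3 = 4.465473
I_{2,1} = 4.478619 + (4.478619 − 4.519535)/3 = 4.464980
I_{2,2} = 4.464980 + (4.464980 − 4.465473)/15 = 4.464947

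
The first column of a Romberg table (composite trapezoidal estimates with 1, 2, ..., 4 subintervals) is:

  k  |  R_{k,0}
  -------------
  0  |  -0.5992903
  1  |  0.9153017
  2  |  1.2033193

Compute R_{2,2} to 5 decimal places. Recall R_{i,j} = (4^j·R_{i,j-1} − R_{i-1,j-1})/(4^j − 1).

1.29127

R_{1,1} = (4·0.9153017 − (-0.5992903)) / 3 = 1.4201657
R_{2,1} = 1.2033193 + (1.2033193 − 0.9153017)/3 = 1.2993252
R_{2,2} = 1.2993252 + (1.2993252 − 1.4201657)/15 = 1.2912692
(Column j=1 coincides with Simpson's rule on the same nodes.)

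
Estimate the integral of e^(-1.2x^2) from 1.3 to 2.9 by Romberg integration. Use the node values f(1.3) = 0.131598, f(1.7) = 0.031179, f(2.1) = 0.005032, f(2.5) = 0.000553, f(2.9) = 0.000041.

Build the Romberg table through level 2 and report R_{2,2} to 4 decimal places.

R_{0,0} (trapezoid, 1 panel, h=1.6000): 0.105311
R_{1,0} (trapezoid, 2 panels, h=0.8000): 0.056681
R_{2,0} (trapezoid, 4 panels, h=0.4000): 0.041033
R_{1,1} = 0.056681 + (0.056681 − 0.105311)/3 = 0.040471
R_{2,1} = 0.041033 + (0.041033 − 0.056681)/3 = 0.035817
R_{2,2} = 0.035817 + (0.035817 − 0.040471)/15 = 0.035507

0.0355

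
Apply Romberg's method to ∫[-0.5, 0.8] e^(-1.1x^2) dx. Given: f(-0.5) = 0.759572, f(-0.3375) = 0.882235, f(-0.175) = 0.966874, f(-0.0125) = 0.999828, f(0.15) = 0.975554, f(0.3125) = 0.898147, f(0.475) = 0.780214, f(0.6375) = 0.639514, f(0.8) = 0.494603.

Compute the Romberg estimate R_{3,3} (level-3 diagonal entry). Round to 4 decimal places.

1.1038

R_{0,0} (trapezoid, 1 panel, h=1.3000): 0.815214
R_{1,0} (trapezoid, 2 panels, h=0.6500): 1.041717
R_{2,0} (trapezoid, 4 panels, h=0.3250): 1.088662
R_{3,0} (trapezoid, 8 panels, h=0.1625): 1.100036
R_{1,1} = 1.041717 + (1.041717 − 0.815214)/3 = 1.117218
R_{2,1} = 1.088662 + (1.088662 − 1.041717)/3 = 1.104310
R_{3,1} = 1.100036 + (1.100036 − 1.088662)/3 = 1.103827
R_{2,2} = 1.104310 + (1.104310 − 1.117218)/15 = 1.103449
R_{3,2} = 1.103827 + (1.103827 − 1.104310)/15 = 1.103795
R_{3,3} = 1.103795 + (1.103795 − 1.103449)/63 = 1.103800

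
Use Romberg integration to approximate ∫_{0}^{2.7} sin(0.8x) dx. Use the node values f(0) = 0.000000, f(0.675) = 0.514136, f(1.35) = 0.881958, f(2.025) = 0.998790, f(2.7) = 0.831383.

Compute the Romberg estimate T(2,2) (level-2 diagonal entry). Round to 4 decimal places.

1.9445

T(0,0) (trapezoid, 1 panel, h=2.7000): 1.122367
T(1,0) (trapezoid, 2 panels, h=1.3500): 1.751827
T(2,0) (trapezoid, 4 panels, h=0.6750): 1.897138
T(1,1) = 1.751827 + (1.751827 − 1.122367)/3 = 1.961647
T(2,1) = 1.897138 + (1.897138 − 1.751827)/3 = 1.945575
T(2,2) = 1.945575 + (1.945575 − 1.961647)/15 = 1.944504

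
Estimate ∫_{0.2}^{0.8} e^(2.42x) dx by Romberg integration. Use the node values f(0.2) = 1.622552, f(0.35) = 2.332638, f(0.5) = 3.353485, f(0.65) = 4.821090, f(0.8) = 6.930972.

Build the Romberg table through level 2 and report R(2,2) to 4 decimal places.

R(0,0) (trapezoid, 1 panel, h=0.6000): 2.566057
R(1,0) (trapezoid, 2 panels, h=0.3000): 2.289074
R(2,0) (trapezoid, 4 panels, h=0.1500): 2.217596
R(1,1) = 2.289074 + (2.289074 − 2.566057)/3 = 2.196746
R(2,1) = 2.217596 + (2.217596 − 2.289074)/3 = 2.193770
R(2,2) = 2.193770 + (2.193770 − 2.196746)/15 = 2.193572

2.1936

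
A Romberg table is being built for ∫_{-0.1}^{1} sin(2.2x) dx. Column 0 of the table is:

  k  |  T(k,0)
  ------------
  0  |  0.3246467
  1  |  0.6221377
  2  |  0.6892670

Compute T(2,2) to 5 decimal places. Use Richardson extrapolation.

0.71100

Richardson extrapolation on the trapezoidal column (denominator 4−1=3):
T(1,1) = 0.6221377 + (0.6221377 − 0.3246467)/3 = 0.7213014
T(2,1) = 0.6892670 + (0.6892670 − 0.6221377)/3 = 0.7116434
T(2,2) = (16·0.7116434 − 0.7213014) / 15 = 0.7109995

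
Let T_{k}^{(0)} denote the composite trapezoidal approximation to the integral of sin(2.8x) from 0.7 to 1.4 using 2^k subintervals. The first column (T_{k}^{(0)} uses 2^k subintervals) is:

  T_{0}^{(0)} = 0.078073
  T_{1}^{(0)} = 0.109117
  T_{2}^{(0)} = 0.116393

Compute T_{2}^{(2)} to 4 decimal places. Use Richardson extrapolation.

Richardson extrapolation on the trapezoidal column (denominator 4−1=3):
T_{1}^{(1)} = (4·0.109117 − 0.078073) / 3 = 0.119465
T_{2}^{(1)} = (4·0.116393 − 0.109117) / 3 = 0.118818
T_{2}^{(2)} = (16·0.118818 − 0.119465) / 15 = 0.118775

0.1188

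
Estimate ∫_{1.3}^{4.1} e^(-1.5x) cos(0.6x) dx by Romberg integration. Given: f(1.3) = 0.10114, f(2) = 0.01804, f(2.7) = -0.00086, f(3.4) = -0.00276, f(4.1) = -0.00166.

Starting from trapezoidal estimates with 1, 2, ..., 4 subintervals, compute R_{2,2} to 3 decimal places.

R_{0,0} (trapezoid, 1 panel, h=2.8000): 0.13927
R_{1,0} (trapezoid, 2 panels, h=1.4000): 0.06843
R_{2,0} (trapezoid, 4 panels, h=0.7000): 0.04491
R_{1,1} = 0.06843 + (0.06843 − 0.13927)/3 = 0.04482
R_{2,1} = 0.04491 + (0.04491 − 0.06843)/3 = 0.03707
R_{2,2} = 0.03707 + (0.03707 − 0.04482)/15 = 0.03655

0.037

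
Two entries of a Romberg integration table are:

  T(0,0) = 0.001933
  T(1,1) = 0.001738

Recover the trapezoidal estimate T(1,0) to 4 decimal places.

From T(1,1) = (4·T(1,0) − T(0,0))/3, solve for T(1,0):
4·T(1,0) = 3·0.001738 + 0.001933 = 0.007147
T(1,0) = 0.001787

0.0018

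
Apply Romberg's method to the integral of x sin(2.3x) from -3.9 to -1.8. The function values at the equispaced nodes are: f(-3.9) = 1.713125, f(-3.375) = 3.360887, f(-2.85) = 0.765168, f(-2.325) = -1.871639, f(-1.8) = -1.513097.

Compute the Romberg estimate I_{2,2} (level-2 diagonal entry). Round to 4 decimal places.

1.3589

I_{0,0} (trapezoid, 1 panel, h=2.1000): 0.210029
I_{1,0} (trapezoid, 2 panels, h=1.0500): 0.908441
I_{2,0} (trapezoid, 4 panels, h=0.5250): 1.236076
I_{1,1} = 0.908441 + (0.908441 − 0.210029)/3 = 1.141245
I_{2,1} = 1.236076 + (1.236076 − 0.908441)/3 = 1.345288
I_{2,2} = 1.345288 + (1.345288 − 1.141245)/15 = 1.358891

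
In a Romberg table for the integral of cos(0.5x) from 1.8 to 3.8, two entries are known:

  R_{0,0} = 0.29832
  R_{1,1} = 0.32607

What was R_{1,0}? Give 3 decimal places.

0.319

From R_{1,1} = (4·R_{1,0} − R_{0,0})/3, solve for R_{1,0}:
4·R_{1,0} = 3·0.32607 + 0.29832 = 1.27653
R_{1,0} = 0.31913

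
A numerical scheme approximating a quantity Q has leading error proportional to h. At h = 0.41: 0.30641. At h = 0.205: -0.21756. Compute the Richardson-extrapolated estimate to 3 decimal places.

Extrapolated value = (2·A(h/2) − A(h)) / (2 − 1)
= (2·(-0.21756) − 0.30641) / 1
= -0.74153 / 1 = -0.74153

-0.742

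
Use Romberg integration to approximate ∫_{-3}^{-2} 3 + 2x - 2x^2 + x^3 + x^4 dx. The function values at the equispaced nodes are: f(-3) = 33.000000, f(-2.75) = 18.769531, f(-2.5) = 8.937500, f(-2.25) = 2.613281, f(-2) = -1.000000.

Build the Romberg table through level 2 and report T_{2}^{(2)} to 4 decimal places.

T_{0}^{(0)} (trapezoid, 1 panel, h=1.0000): 16.000000
T_{1}^{(0)} (trapezoid, 2 panels, h=0.5000): 12.468750
T_{2}^{(0)} (trapezoid, 4 panels, h=0.2500): 11.580078
T_{1}^{(1)} = 12.468750 + (12.468750 − 16.000000)/3 = 11.291667
T_{2}^{(1)} = 11.580078 + (11.580078 − 12.468750)/3 = 11.283854
T_{2}^{(2)} = 11.283854 + (11.283854 − 11.291667)/15 = 11.283333

11.2833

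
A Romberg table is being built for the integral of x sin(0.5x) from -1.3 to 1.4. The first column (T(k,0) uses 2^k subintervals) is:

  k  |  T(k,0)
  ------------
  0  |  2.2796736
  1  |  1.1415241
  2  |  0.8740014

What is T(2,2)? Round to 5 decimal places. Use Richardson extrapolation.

0.78634

T(1,1) = 1.1415241 + (1.1415241 − 2.2796736)/3 = 0.7621409
T(2,1) = (4·0.8740014 − 1.1415241) / 3 = 0.7848272
T(2,2) = 0.7848272 + (0.7848272 − 0.7621409)/15 = 0.7863396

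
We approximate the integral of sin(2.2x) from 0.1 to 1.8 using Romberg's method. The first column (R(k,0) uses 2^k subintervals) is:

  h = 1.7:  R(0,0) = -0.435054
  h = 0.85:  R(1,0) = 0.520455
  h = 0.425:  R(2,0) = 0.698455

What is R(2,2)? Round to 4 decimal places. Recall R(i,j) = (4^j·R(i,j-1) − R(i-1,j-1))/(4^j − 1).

Richardson extrapolation on the trapezoidal column (denominator 4−1=3):
R(1,1) = 0.520455 + (0.520455 − (-0.435054))/3 = 0.838958
R(2,1) = 0.698455 + (0.698455 − 0.520455)/3 = 0.757788
R(2,2) = (16·0.757788 − 0.838958) / 15 = 0.752377
(Column j=1 coincides with Simpson's rule on the same nodes.)

0.7524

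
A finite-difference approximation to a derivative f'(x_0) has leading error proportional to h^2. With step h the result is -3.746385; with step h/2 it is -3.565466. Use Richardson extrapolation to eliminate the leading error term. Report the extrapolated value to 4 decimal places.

The leading error scales as h^2; refining by a factor of 2 reduces it by 2^2 = 4.
Extrapolated value = (4·A(h/2) − A(h)) / (4 − 1)
= (4·(-3.565466) − (-3.746385)) / 3
= -10.515479 / 3 = -3.505160

-3.5052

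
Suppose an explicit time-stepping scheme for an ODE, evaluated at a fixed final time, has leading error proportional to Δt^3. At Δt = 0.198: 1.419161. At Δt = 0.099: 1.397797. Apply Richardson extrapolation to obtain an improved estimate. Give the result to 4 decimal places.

1.3947

The leading error scales as Δt^3; refining by a factor of 2 reduces it by 2^3 = 8.
Extrapolated value = (8·A(Δt/2) − A(Δt)) / (8 − 1)
= (8·1.397797 − 1.419161) / 7
= 9.763215 / 7 = 1.394745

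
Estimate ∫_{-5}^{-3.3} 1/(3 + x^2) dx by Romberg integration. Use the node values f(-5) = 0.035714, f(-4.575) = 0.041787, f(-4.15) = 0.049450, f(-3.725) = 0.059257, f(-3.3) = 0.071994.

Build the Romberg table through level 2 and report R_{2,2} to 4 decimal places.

R_{0,0} (trapezoid, 1 panel, h=1.7000): 0.091552
R_{1,0} (trapezoid, 2 panels, h=0.8500): 0.087808
R_{2,0} (trapezoid, 4 panels, h=0.4250): 0.086848
R_{1,1} = 0.087808 + (0.087808 − 0.091552)/3 = 0.086560
R_{2,1} = 0.086848 + (0.086848 − 0.087808)/3 = 0.086528
R_{2,2} = 0.086528 + (0.086528 − 0.086560)/15 = 0.086526

0.0865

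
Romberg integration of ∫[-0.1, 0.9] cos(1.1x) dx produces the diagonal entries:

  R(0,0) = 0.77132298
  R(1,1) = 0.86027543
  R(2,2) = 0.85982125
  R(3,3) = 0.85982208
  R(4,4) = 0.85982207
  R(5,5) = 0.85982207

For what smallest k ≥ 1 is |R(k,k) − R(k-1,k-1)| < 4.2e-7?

|R(1,1) − R(0,0)| = 0.08895245 ≥ 4.2e-7
|R(2,2) − R(1,1)| = 0.00045418 ≥ 4.2e-7
|R(3,3) − R(2,2)| = 0.00000083 ≥ 4.2e-7
|R(4,4) − R(3,3)| = 0.00000001 < 4.2e-7

k = 4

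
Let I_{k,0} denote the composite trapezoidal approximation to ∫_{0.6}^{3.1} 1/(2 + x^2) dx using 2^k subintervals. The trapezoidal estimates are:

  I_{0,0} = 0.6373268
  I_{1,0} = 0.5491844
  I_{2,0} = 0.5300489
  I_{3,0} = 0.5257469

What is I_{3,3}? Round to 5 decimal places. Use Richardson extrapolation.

I_{1,1} = 0.5491844 + (0.5491844 − 0.6373268)/3 = 0.5198036
I_{2,1} = (4·0.5300489 − 0.5491844) / 3 = 0.5236704
I_{3,1} = (4·0.5257469 − 0.5300489) / 3 = 0.5243129
I_{2,2} = 0.5236704 + (0.5236704 − 0.5198036)/15 = 0.5239282
I_{3,2} = 0.5243129 + (0.5243129 − 0.5236704)/15 = 0.5243557
I_{3,3} = (64·0.5243557 − 0.5239282) / 63 = 0.5243625

0.52436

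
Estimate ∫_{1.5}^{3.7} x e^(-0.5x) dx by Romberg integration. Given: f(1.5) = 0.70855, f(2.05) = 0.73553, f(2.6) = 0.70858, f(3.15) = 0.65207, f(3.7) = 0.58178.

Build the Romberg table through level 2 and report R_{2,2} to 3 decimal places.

1.514

R_{0,0} (trapezoid, 1 panel, h=2.2000): 1.41936
R_{1,0} (trapezoid, 2 panels, h=1.1000): 1.48912
R_{2,0} (trapezoid, 4 panels, h=0.5500): 1.50774
R_{1,1} = 1.48912 + (1.48912 − 1.41936)/3 = 1.51237
R_{2,1} = 1.50774 + (1.50774 − 1.48912)/3 = 1.51395
R_{2,2} = 1.51395 + (1.51395 − 1.51237)/15 = 1.51406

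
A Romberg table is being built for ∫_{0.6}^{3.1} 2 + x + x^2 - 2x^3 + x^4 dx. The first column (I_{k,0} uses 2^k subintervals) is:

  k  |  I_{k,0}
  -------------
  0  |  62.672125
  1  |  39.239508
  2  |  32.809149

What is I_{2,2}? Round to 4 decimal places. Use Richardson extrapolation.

Richardson extrapolation on the trapezoidal column (denominator 4−1=3):
I_{1,1} = 39.239508 + (39.239508 − 62.672125)/3 = 31.428636
I_{2,1} = 32.809149 + (32.809149 − 39.239508)/3 = 30.665696
I_{2,2} = 30.665696 + (30.665696 − 31.428636)/15 = 30.614833

30.6148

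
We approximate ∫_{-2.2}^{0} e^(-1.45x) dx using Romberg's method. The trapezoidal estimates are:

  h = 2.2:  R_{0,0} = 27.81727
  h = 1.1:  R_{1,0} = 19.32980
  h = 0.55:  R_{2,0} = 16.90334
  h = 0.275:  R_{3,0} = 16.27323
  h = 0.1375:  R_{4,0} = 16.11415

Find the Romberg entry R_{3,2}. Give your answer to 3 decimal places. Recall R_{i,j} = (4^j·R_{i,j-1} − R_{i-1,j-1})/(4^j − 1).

16.061

Richardson extrapolation on the trapezoidal column (denominator 4−1=3):
R_{2,1} = (4·16.90334 − 19.32980) / 3 = 16.09452
R_{3,1} = (4·16.27323 − 16.90334) / 3 = 16.06319
R_{3,2} = 16.06319 + (16.06319 − 16.09452)/15 = 16.06110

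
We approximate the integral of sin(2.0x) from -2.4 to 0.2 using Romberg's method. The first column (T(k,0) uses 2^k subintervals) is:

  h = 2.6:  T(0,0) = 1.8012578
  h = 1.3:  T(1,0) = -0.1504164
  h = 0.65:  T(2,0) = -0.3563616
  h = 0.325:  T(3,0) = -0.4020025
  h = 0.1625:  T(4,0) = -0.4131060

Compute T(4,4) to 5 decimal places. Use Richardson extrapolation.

-0.41678

Richardson extrapolation on the trapezoidal column (denominator 4−1=3):
T(1,1) = (4·(-0.1504164) − 1.8012578) / 3 = -0.8009745
T(2,1) = -0.3563616 + (-0.3563616 − (-0.1504164))/3 = -0.4250100
T(3,1) = -0.4020025 + (-0.4020025 − (-0.3563616))/3 = -0.4172161
T(4,1) = (4·(-0.4131060) − (-0.4020025)) / 3 = -0.4168072
T(2,2) = (16·(-0.4250100) − (-0.8009745)) / 15 = -0.3999457
T(3,2) = (16·(-0.4172161) − (-0.4250100)) / 15 = -0.4166965
T(4,2) = -0.4168072 + (-0.4168072 − (-0.4172161))/15 = -0.4167799
T(3,3) = -0.4166965 + (-0.4166965 − (-0.3999457))/63 = -0.4169624
T(4,3) = (64·(-0.4167799) − (-0.4166965)) / 63 = -0.4167812
T(4,4) = (256·(-0.4167812) − (-0.4169624)) / 255 = -0.4167805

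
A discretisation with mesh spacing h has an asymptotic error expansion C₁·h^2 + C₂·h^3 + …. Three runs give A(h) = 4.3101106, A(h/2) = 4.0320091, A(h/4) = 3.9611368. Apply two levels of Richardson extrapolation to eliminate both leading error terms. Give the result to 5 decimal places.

First eliminate the h^2 term (factor 2^2 = 4):
  B₁ = (4·4.0320091 − 4.3101106)/3 = 3.9393086
  B₂ = (4·3.9611368 − 4.0320091)/3 = 3.9375127
Then eliminate the h^3 term (factor 2^3 = 8):
  (8·3.9375127 − 3.9393086)/7 = 3.9372561

3.93726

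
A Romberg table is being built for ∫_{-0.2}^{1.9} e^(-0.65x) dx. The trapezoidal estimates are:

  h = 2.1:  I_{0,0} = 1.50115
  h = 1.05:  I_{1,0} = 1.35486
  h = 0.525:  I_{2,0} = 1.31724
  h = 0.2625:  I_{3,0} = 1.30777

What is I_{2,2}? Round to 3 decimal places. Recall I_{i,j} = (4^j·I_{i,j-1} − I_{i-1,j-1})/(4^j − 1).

1.305

Richardson extrapolation on the trapezoidal column (denominator 4−1=3):
I_{1,1} = 1.35486 + (1.35486 − 1.50115)/3 = 1.30610
I_{2,1} = (4·1.31724 − 1.35486) / 3 = 1.30470
I_{2,2} = (16·1.30470 − 1.30610) / 15 = 1.30461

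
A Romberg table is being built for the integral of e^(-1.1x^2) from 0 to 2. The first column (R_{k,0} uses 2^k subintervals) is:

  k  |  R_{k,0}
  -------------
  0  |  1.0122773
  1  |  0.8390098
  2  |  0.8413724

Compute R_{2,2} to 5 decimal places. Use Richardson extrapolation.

0.84622

Richardson extrapolation on the trapezoidal column (denominator 4−1=3):
R_{1,1} = (4·0.8390098 − 1.0122773) / 3 = 0.7812540
R_{2,1} = 0.8413724 + (0.8413724 − 0.8390098)/3 = 0.8421599
R_{2,2} = 0.8421599 + (0.8421599 − 0.7812540)/15 = 0.8462203
(Column j=1 coincides with Simpson's rule on the same nodes.)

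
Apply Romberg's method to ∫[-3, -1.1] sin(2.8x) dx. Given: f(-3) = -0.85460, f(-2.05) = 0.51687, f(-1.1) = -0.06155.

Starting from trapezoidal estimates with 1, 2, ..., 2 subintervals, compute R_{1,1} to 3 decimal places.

0.365

R_{0,0} (trapezoid, 1 panel, h=1.9000): -0.87034
R_{1,0} (trapezoid, 2 panels, h=0.9500): 0.05586
R_{1,1} = 0.05586 + (0.05586 − (-0.87034))/3 = 0.36459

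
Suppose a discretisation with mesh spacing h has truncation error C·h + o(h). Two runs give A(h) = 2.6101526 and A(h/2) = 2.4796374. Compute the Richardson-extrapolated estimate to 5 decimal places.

2.34912

Extrapolated value = (2·A(h/2) − A(h)) / (2 − 1)
= (2·2.4796374 − 2.6101526) / 1
= 2.3491222 / 1 = 2.3491222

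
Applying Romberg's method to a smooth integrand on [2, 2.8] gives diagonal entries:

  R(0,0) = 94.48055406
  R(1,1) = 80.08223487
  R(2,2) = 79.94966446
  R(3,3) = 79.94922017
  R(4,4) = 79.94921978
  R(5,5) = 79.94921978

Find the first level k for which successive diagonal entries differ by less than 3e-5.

|R(1,1) − R(0,0)| = 14.39831919 ≥ 3e-5
|R(2,2) − R(1,1)| = 0.13257041 ≥ 3e-5
|R(3,3) − R(2,2)| = 0.00044429 ≥ 3e-5
|R(4,4) − R(3,3)| = 0.00000039 < 3e-5

k = 4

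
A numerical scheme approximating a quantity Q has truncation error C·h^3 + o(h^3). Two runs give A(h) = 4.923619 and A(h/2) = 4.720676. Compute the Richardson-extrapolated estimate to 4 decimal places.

4.6917

Extrapolated value = (8·A(h/2) − A(h)) / (8 − 1)
= (8·4.720676 − 4.923619) / 7
= 32.841789 / 7 = 4.691684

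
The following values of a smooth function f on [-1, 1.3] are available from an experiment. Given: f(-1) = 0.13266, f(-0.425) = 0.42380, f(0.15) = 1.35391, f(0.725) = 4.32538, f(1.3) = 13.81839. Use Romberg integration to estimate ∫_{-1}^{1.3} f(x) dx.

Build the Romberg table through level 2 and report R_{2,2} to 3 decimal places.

6.795

R_{0,0} (trapezoid, 1 panel, h=2.3000): 16.04371
R_{1,0} (trapezoid, 2 panels, h=1.1500): 9.57885
R_{2,0} (trapezoid, 4 panels, h=0.5750): 7.52020
R_{1,1} = 9.57885 + (9.57885 − 16.04371)/3 = 7.42390
R_{2,1} = 7.52020 + (7.52020 − 9.57885)/3 = 6.83398
R_{2,2} = 6.83398 + (6.83398 − 7.42390)/15 = 6.79465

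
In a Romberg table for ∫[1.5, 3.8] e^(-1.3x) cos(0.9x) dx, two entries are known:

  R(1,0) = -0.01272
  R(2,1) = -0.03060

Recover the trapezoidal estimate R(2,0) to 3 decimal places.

From R(2,1) = (4·R(2,0) − R(1,0))/3, solve for R(2,0):
4·R(2,0) = 3·(-0.03060) + (-0.01272) = -0.10452
R(2,0) = -0.02613

-0.026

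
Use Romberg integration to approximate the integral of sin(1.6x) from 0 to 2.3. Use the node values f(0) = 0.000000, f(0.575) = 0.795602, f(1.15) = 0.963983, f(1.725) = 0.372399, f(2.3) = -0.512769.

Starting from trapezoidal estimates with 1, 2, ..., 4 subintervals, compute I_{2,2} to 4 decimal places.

I_{0,0} (trapezoid, 1 panel, h=2.3000): -0.589684
I_{1,0} (trapezoid, 2 panels, h=1.1500): 0.813738
I_{2,0} (trapezoid, 4 panels, h=0.5750): 1.078470
I_{1,1} = 0.813738 + (0.813738 − (-0.589684))/3 = 1.281545
I_{2,1} = 1.078470 + (1.078470 − 0.813738)/3 = 1.166714
I_{2,2} = 1.166714 + (1.166714 − 1.281545)/15 = 1.159059

1.1591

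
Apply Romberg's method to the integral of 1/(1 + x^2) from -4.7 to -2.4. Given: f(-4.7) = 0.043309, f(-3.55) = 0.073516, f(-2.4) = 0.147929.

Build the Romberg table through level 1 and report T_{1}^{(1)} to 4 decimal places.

0.1860

T_{0}^{(0)} (trapezoid, 1 panel, h=2.3000): 0.219924
T_{1}^{(0)} (trapezoid, 2 panels, h=1.1500): 0.194505
T_{1}^{(1)} = 0.194505 + (0.194505 − 0.219924)/3 = 0.186032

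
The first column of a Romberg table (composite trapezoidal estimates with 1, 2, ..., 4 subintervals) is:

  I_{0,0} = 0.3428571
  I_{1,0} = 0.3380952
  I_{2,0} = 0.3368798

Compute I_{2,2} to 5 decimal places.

I_{1,1} = (4·0.3380952 − 0.3428571) / 3 = 0.3365079
I_{2,1} = (4·0.3368798 − 0.3380952) / 3 = 0.3364747
I_{2,2} = (16·0.3364747 − 0.3365079) / 15 = 0.3364725

0.33647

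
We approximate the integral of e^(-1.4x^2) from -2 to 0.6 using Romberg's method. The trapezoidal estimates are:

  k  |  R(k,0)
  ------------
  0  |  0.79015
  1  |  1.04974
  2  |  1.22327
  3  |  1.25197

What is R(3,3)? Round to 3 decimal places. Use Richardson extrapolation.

1.260

R(1,1) = (4·1.04974 − 0.79015) / 3 = 1.13627
R(2,1) = 1.22327 + (1.22327 − 1.04974)/3 = 1.28111
R(3,1) = 1.25197 + (1.25197 − 1.22327)/3 = 1.26154
R(2,2) = (16·1.28111 − 1.13627) / 15 = 1.29077
R(3,2) = 1.26154 + (1.26154 − 1.28111)/15 = 1.26024
R(3,3) = 1.26024 + (1.26024 − 1.29077)/63 = 1.25976
(Column j=1 coincides with Simpson's rule on the same nodes.)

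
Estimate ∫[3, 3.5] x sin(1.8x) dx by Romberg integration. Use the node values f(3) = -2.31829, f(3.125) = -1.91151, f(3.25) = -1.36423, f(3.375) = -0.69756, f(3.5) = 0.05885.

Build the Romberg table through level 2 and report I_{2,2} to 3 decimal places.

I_{0,0} (trapezoid, 1 panel, h=0.5000): -0.56486
I_{1,0} (trapezoid, 2 panels, h=0.2500): -0.62349
I_{2,0} (trapezoid, 4 panels, h=0.1250): -0.63788
I_{1,1} = -0.62349 + (-0.62349 − (-0.56486))/3 = -0.64303
I_{2,1} = -0.63788 + (-0.63788 − (-0.62349))/3 = -0.64268
I_{2,2} = -0.64268 + (-0.64268 − (-0.64303))/15 = -0.64266

-0.643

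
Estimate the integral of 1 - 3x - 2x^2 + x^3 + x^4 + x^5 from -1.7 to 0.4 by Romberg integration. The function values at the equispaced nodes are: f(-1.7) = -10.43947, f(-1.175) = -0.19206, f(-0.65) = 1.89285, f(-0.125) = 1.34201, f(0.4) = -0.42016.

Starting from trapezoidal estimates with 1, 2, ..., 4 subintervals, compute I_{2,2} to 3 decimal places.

I_{0,0} (trapezoid, 1 panel, h=2.1000): -11.40261
I_{1,0} (trapezoid, 2 panels, h=1.0500): -3.71381
I_{2,0} (trapezoid, 4 panels, h=0.5250): -1.25318
I_{1,1} = -3.71381 + (-3.71381 − (-11.40261))/3 = -1.15088
I_{2,1} = -1.25318 + (-1.25318 − (-3.71381))/3 = -0.43297
I_{2,2} = -0.43297 + (-0.43297 − (-1.15088))/15 = -0.38511

-0.385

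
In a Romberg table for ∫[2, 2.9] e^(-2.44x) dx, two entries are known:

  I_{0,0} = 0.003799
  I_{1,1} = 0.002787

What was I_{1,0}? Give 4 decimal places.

From I_{1,1} = (4·I_{1,0} − I_{0,0})/3, solve for I_{1,0}:
4·I_{1,0} = 3·0.002787 + 0.003799 = 0.012160
I_{1,0} = 0.003040

0.0030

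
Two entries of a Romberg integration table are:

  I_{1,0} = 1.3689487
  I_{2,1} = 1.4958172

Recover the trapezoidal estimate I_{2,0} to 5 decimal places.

From I_{2,1} = (4·I_{2,0} − I_{1,0})/3, solve for I_{2,0}:
4·I_{2,0} = 3·1.4958172 + 1.3689487 = 5.8564003
I_{2,0} = 1.4641001

1.46410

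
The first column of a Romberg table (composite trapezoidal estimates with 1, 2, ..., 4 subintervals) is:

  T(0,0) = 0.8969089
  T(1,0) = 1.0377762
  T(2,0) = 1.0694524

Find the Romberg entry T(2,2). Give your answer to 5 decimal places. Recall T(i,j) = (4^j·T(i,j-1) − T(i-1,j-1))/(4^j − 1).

1.07970

Richardson extrapolation on the trapezoidal column (denominator 4−1=3):
T(1,1) = (4·1.0377762 − 0.8969089) / 3 = 1.0847320
T(2,1) = (4·1.0694524 − 1.0377762) / 3 = 1.0800111
T(2,2) = (16·1.0800111 − 1.0847320) / 15 = 1.0796964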